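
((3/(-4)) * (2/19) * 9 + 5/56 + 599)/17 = 636675/18088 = 35.20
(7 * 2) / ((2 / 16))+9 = 121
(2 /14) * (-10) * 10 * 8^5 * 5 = -16384000 /7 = -2340571.43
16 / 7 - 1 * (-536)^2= -2011056 / 7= -287293.71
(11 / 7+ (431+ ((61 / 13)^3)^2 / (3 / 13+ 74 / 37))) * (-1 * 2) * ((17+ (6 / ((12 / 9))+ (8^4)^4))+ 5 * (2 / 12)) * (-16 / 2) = 253003606817649896389734480 / 10767497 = 23496974906763372805.19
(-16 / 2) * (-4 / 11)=32 / 11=2.91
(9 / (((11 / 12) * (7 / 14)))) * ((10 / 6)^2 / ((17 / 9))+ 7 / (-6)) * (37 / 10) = 20646 / 935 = 22.08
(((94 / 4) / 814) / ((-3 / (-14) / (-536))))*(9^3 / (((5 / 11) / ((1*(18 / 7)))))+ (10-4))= -606925664 / 2035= -298243.57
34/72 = 17/36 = 0.47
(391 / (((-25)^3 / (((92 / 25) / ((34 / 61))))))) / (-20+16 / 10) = 1403 / 156250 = 0.01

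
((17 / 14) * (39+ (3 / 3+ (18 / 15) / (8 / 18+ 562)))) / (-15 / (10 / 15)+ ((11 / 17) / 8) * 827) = 585198412 / 534787645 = 1.09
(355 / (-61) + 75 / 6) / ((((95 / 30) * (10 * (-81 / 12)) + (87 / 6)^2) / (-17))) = 13855 / 427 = 32.45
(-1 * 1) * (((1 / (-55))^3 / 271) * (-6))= -6 / 45087625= -0.00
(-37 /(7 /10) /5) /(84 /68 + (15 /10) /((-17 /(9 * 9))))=2516 /1407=1.79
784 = 784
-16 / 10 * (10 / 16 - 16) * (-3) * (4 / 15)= -492 / 25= -19.68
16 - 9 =7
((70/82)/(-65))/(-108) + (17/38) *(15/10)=367037/546858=0.67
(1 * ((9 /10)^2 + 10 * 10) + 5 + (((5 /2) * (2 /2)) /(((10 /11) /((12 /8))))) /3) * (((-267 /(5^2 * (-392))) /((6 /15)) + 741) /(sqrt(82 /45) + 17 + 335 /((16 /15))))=2968798237845687 /12373464447400-373645237914 * sqrt(410) /7733415279625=238.95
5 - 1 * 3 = 2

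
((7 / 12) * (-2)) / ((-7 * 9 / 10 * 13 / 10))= 0.14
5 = 5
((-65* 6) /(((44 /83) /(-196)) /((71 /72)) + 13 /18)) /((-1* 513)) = 1.06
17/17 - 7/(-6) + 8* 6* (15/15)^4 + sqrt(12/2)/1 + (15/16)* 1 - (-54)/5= sqrt(6) + 14857/240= 64.35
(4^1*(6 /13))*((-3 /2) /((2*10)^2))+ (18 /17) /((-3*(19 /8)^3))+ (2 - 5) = -459794727 /151583900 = -3.03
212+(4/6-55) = 473/3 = 157.67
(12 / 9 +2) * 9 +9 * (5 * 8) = 390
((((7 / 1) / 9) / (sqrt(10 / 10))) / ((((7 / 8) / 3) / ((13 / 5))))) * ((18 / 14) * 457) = 142584 / 35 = 4073.83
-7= -7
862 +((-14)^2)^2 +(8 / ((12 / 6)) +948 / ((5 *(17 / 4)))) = 3342762 / 85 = 39326.61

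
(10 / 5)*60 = 120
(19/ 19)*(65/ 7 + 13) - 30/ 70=21.86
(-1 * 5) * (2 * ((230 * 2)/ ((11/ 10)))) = -46000/ 11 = -4181.82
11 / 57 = 0.19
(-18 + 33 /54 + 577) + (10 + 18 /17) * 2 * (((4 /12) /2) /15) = 285527 /510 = 559.86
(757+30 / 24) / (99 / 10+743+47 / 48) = 181980 / 180931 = 1.01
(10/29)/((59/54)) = 540/1711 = 0.32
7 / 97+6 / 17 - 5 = -4.57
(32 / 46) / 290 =8 / 3335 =0.00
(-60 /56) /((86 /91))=-195 /172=-1.13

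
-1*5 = -5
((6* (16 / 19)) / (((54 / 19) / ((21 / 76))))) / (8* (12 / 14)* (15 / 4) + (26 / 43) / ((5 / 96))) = 10535 / 800451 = 0.01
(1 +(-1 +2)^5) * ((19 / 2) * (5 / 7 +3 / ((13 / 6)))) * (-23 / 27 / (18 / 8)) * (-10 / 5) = 667736 / 22113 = 30.20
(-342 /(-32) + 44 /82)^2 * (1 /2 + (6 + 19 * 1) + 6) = 3415467447 /860672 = 3968.37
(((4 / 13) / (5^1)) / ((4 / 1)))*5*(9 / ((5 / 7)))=63 / 65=0.97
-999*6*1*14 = -83916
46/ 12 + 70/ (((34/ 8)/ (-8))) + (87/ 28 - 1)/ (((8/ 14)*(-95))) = -9920249/ 77520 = -127.97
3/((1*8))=3/8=0.38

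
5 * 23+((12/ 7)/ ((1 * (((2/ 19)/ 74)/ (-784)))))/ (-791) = 147971/ 113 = 1309.48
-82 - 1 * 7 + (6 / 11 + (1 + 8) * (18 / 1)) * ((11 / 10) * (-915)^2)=149695741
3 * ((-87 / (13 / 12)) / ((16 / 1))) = -783 / 52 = -15.06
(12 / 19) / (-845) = -12 / 16055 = -0.00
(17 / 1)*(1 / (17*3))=1 / 3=0.33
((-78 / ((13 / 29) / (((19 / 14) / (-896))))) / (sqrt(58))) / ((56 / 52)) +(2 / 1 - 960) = -957.97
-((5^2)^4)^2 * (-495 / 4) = 75531005859375 / 4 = 18882751464843.75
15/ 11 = 1.36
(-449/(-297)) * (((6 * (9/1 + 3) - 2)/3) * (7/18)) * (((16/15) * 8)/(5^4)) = 2816128/15035625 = 0.19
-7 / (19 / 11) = -4.05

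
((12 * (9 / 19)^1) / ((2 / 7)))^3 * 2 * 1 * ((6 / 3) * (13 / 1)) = 2808527904 / 6859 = 409466.09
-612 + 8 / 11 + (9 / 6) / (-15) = -67251 / 110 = -611.37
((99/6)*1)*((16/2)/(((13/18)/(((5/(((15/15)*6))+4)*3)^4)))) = 210062457/26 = 8079325.27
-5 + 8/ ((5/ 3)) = -1/ 5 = -0.20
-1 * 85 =-85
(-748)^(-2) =1 / 559504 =0.00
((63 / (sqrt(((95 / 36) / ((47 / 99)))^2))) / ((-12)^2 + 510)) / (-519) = -658 / 19705565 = -0.00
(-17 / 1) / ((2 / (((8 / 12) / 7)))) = -17 / 21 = -0.81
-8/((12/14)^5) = -16807/972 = -17.29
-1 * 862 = -862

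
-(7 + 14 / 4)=-21 / 2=-10.50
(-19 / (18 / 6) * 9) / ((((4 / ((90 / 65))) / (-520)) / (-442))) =-4534920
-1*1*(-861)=861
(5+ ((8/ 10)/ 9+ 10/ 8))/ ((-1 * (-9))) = 1141/ 1620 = 0.70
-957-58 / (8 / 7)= -4031 / 4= -1007.75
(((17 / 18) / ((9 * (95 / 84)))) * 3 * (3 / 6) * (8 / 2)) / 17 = 0.03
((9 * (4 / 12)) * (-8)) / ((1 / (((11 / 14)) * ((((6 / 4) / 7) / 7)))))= -198 / 343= -0.58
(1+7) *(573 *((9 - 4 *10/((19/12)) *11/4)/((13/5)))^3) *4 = -3476759895108000/15069223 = -230719254.41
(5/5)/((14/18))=9/7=1.29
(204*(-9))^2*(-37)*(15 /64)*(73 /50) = -1707148143 /40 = -42678703.58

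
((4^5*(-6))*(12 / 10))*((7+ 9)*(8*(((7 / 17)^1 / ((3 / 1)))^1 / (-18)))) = 1835008 / 255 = 7196.11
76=76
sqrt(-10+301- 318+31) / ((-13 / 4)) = -8 / 13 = -0.62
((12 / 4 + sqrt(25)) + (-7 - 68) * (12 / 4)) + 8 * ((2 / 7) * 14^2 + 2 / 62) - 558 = -10129 / 31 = -326.74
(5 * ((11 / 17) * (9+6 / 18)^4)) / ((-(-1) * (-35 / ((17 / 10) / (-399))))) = 68992 / 23085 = 2.99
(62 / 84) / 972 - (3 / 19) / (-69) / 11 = 189841 / 196240968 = 0.00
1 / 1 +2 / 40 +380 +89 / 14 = 54237 / 140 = 387.41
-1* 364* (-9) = 3276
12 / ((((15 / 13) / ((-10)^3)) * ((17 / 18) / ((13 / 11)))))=-2433600 / 187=-13013.90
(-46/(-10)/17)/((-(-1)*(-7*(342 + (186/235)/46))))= -24863/219983757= -0.00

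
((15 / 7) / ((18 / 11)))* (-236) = -6490 / 21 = -309.05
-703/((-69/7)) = 4921/69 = 71.32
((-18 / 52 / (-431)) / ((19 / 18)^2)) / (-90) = -81 / 10113415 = -0.00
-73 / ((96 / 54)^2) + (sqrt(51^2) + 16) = 11239 / 256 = 43.90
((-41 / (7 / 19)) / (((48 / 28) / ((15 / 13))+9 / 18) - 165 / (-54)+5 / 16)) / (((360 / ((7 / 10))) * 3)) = -5453 / 404745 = -0.01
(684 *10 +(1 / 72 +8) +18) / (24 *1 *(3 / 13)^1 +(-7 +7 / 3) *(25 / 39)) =6426589 / 2384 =2695.72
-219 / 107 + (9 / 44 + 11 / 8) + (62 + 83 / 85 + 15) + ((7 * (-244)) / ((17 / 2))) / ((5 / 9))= -284.18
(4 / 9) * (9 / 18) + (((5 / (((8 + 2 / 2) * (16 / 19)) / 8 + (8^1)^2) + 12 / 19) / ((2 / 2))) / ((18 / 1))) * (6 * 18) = 471997 / 105507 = 4.47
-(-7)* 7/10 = 4.90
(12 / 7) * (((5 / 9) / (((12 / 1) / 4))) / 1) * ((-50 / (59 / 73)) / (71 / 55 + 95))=-501875 / 2460654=-0.20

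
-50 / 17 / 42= -0.07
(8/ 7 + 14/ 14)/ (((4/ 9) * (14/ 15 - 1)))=-72.32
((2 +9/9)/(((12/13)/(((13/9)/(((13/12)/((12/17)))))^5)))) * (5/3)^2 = 6.67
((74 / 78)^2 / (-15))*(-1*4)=5476 / 22815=0.24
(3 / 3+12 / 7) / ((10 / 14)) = 19 / 5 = 3.80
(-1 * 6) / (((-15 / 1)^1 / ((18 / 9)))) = 4 / 5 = 0.80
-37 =-37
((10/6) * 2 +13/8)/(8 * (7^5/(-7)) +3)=-119/460920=-0.00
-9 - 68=-77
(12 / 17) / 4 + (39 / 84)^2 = 5225 / 13328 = 0.39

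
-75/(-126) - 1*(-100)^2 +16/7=-419879/42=-9997.12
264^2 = 69696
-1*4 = -4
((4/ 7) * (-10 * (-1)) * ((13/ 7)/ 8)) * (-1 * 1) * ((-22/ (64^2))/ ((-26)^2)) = 55/ 5218304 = 0.00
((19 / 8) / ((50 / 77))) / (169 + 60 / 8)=1463 / 70600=0.02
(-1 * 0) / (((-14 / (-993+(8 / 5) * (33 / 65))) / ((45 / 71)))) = 0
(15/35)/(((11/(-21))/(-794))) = 7146/11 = 649.64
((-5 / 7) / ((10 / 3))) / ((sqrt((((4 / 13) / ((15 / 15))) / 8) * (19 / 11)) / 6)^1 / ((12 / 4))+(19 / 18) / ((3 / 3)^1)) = -2574 / 12677+9 * sqrt(5434) / 240863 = -0.20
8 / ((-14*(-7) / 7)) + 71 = 501 / 7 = 71.57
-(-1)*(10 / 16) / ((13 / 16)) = 10 / 13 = 0.77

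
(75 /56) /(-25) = -3 /56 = -0.05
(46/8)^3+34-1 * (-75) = 19143/64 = 299.11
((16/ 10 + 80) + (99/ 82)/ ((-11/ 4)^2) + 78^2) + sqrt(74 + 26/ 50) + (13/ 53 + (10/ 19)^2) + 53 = 6227.91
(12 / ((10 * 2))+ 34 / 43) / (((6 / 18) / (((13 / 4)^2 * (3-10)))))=-1061151 / 3440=-308.47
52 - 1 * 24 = 28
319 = 319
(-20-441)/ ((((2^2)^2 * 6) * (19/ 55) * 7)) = -1.99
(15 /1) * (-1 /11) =-15 /11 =-1.36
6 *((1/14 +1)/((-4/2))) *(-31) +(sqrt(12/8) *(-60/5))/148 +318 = 5847/14 - 3 *sqrt(6)/74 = 417.54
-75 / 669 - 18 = -4039 / 223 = -18.11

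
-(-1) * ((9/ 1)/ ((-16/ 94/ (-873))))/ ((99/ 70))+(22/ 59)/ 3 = 254188013/ 7788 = 32638.42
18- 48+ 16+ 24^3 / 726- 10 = -600 / 121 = -4.96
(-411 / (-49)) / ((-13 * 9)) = -137 / 1911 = -0.07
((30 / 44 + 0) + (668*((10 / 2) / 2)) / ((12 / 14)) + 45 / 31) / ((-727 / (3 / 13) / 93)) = -11971965 / 207922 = -57.58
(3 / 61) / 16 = 3 / 976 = 0.00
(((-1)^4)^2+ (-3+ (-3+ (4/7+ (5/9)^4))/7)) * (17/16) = -3188095/1285956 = -2.48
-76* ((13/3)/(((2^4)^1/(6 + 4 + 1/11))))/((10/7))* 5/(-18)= 63973/1584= 40.39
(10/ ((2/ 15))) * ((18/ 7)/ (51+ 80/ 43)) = 58050/ 15911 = 3.65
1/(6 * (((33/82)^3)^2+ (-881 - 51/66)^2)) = 18392403621152/85803117245521917915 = 0.00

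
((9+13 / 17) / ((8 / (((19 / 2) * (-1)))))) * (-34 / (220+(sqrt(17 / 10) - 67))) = 70965 / 27538 - 1577 * sqrt(170) / 936292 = 2.56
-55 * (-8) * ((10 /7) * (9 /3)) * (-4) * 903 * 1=-6811200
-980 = -980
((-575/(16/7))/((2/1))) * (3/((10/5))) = -12075/64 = -188.67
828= 828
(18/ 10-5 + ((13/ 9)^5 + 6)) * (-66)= -59029322/ 98415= -599.80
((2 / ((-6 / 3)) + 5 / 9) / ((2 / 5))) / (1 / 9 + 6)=-2 / 11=-0.18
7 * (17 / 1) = 119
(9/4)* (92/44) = 207/44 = 4.70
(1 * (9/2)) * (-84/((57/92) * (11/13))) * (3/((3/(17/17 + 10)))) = -150696/19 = -7931.37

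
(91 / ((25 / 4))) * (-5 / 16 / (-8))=91 / 160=0.57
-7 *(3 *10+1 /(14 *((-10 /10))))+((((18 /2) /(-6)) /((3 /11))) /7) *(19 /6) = -211.99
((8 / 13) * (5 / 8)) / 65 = 1 / 169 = 0.01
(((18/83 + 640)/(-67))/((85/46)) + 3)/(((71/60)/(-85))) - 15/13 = 794586075/5132803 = 154.81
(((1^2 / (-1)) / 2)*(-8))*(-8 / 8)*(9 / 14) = -18 / 7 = -2.57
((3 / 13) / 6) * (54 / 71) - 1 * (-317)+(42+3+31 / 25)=8382438 / 23075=363.27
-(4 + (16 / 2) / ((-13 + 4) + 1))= -3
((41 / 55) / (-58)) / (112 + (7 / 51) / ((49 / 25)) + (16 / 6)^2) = -43911 / 407181170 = -0.00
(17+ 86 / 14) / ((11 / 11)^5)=23.14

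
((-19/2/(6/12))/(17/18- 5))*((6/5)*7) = 14364/365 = 39.35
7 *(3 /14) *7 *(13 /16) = 273 /32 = 8.53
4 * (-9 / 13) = -36 / 13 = -2.77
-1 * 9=-9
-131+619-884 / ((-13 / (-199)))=-13044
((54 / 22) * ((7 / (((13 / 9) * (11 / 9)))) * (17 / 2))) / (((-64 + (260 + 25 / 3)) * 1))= 780759 / 1928498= 0.40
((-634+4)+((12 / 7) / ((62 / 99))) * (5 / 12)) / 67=-272925 / 29078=-9.39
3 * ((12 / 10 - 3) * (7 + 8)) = -81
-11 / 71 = -0.15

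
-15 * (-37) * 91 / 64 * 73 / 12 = 1228955 / 256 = 4800.61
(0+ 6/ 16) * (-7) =-21/ 8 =-2.62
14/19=0.74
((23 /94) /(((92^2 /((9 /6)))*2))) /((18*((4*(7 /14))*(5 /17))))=17 /8302080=0.00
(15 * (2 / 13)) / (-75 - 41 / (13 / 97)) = -15 / 2476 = -0.01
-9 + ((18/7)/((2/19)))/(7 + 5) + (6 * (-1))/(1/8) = -1539/28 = -54.96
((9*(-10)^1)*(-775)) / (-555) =-4650 / 37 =-125.68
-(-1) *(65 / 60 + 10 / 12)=23 / 12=1.92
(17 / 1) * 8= 136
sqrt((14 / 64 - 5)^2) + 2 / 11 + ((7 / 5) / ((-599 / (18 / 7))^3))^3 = 255054247034825504284179349620215089 / 51390437868493747858074246465844000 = 4.96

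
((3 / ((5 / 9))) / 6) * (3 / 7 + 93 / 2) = 5913 / 140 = 42.24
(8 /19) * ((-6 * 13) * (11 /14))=-3432 /133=-25.80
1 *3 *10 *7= 210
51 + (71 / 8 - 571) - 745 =-10049 / 8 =-1256.12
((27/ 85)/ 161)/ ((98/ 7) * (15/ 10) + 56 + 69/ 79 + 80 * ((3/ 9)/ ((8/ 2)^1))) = 0.00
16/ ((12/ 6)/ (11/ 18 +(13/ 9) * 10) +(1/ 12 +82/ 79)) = 4110528/ 322201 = 12.76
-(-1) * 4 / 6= 2 / 3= 0.67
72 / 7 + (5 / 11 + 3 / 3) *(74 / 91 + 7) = 3096 / 143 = 21.65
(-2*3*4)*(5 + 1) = -144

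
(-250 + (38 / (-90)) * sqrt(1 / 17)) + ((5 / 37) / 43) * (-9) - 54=-483709 / 1591 - 19 * sqrt(17) / 765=-304.13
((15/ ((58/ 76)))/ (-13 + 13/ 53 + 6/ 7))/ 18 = -35245/ 384018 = -0.09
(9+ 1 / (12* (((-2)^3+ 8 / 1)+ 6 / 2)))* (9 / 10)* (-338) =-10985 / 4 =-2746.25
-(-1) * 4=4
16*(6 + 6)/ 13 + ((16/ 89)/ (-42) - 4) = 261556/ 24297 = 10.76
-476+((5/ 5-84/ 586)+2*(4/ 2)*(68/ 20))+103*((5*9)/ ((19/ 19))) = 6114114/ 1465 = 4173.46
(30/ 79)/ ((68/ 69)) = 0.39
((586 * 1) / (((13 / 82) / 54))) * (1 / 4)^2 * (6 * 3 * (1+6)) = 20434113 / 13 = 1571854.85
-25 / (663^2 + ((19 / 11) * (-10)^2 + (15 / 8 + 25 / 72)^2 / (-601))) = -13387275 / 235477732879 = -0.00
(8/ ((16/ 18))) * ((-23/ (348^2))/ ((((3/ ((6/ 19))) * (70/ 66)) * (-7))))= 759/ 31318840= 0.00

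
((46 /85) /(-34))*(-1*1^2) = 23 /1445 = 0.02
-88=-88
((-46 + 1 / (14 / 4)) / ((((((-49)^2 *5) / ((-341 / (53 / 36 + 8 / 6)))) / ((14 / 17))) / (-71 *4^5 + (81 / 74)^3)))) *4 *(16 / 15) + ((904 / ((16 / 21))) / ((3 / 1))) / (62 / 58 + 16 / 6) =-16033764610507095183 / 135731604840650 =-118128.45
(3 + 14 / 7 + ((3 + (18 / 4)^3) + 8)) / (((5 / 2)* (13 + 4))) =857 / 340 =2.52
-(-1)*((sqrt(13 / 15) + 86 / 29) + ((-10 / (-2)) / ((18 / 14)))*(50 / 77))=sqrt(195) / 15 + 15764 / 2871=6.42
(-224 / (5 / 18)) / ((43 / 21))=-84672 / 215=-393.82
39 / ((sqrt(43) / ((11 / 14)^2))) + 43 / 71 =43 / 71 + 4719* sqrt(43) / 8428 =4.28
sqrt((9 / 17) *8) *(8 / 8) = 6 *sqrt(34) / 17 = 2.06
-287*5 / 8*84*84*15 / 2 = -9492525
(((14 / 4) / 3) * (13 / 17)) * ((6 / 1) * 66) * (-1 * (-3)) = 18018 / 17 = 1059.88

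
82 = 82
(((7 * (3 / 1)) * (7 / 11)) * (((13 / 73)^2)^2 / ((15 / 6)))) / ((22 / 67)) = 281297289 / 17180935805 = 0.02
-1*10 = -10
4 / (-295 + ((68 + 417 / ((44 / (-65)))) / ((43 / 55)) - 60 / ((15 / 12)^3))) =-17200 / 4414721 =-0.00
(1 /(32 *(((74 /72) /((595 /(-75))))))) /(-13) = 357 /19240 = 0.02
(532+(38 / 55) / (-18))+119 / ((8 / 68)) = 1528027 / 990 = 1543.46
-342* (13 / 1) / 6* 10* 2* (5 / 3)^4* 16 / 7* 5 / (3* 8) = -30875000 / 567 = -54453.26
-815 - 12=-827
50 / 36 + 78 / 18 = 103 / 18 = 5.72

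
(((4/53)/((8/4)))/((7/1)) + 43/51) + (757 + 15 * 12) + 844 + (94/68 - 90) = 64075243/37842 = 1693.23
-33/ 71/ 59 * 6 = -198/ 4189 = -0.05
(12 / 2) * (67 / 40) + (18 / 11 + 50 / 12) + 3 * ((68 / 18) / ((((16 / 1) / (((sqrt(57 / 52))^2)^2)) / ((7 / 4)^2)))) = 1054195399 / 57108480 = 18.46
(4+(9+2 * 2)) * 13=221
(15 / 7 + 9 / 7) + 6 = 66 / 7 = 9.43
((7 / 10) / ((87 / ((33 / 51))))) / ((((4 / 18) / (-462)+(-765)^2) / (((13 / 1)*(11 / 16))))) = 7630623 / 95971937213120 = 0.00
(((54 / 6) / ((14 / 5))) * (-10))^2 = 50625 / 49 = 1033.16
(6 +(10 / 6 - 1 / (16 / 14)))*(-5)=-815 / 24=-33.96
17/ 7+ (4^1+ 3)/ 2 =83/ 14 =5.93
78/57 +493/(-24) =-8743/456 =-19.17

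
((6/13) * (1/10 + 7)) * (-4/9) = -284/195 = -1.46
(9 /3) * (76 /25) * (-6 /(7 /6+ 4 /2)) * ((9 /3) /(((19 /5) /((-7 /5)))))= 9072 /475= 19.10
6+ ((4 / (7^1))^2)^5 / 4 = 1695113638 / 282475249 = 6.00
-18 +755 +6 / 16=737.38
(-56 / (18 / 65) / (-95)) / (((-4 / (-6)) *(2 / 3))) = 91 / 19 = 4.79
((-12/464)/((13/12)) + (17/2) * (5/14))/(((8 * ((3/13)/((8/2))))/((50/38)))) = 794825/92568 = 8.59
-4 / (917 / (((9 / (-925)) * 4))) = 144 / 848225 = 0.00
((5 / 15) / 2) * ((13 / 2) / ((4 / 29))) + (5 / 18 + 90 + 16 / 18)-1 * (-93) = 9217 / 48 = 192.02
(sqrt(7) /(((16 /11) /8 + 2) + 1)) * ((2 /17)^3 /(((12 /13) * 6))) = 143 * sqrt(7) /1547595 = 0.00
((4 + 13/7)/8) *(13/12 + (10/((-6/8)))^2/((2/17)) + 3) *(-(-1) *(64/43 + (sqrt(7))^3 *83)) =4472854/2709 + 185623441 *sqrt(7)/288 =1706906.19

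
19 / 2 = 9.50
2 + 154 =156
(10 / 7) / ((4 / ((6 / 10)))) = 3 / 14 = 0.21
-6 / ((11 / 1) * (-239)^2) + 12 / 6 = 1256656 / 628331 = 2.00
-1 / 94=-0.01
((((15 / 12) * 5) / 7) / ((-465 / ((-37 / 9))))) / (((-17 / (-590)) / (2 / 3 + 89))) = 14680675 / 597618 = 24.57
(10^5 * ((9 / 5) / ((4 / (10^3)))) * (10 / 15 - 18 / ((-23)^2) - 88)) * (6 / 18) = -693260000000 / 529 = -1310510396.98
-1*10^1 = -10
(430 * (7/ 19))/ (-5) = -602/ 19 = -31.68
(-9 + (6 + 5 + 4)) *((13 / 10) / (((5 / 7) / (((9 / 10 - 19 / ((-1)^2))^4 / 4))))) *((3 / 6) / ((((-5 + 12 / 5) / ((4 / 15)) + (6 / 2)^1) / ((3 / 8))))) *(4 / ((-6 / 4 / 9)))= 97668764011 / 500000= 195337.53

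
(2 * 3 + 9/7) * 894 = 45594/7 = 6513.43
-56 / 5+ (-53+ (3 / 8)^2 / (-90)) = -41089 / 640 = -64.20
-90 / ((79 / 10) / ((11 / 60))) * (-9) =1485 / 79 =18.80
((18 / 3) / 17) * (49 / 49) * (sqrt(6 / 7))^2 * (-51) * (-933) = 100764 / 7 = 14394.86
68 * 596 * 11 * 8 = 3566464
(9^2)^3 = 531441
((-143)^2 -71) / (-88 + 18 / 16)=-163024 / 695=-234.57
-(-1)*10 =10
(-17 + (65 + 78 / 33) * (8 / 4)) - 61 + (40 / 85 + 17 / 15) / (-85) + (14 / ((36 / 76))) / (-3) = 100545959 / 2145825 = 46.86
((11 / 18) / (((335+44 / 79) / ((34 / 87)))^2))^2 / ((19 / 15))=7872622310786420 / 14513352921121922497968727473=0.00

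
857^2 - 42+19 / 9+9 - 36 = 6609439 / 9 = 734382.11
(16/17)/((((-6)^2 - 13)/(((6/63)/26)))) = 16/106743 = 0.00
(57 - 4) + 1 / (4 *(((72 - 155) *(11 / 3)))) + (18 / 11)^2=2236651 / 40172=55.68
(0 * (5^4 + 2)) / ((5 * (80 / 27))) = 0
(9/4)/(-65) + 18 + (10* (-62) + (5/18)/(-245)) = -69029419/114660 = -602.04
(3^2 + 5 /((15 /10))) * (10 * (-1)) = -370 /3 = -123.33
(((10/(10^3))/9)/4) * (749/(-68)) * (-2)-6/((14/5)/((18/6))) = -5502757/856800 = -6.42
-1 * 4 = -4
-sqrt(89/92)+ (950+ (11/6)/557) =3174911/3342-sqrt(2047)/46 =949.02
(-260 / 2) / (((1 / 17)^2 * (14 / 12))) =-225420 / 7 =-32202.86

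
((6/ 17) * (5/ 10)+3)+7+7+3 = 343/ 17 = 20.18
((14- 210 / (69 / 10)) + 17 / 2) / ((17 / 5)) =-1825 / 782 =-2.33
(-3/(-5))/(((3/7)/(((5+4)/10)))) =63/50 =1.26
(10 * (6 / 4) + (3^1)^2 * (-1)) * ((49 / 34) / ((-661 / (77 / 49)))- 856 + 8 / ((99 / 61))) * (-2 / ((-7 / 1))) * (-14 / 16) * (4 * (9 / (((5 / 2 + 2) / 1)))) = 10212.89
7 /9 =0.78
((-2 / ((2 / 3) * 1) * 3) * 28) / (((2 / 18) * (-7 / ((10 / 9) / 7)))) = 51.43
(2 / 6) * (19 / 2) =3.17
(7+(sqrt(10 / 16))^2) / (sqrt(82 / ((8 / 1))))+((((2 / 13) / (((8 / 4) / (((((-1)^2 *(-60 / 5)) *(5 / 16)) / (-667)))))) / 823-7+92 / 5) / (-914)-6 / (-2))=61 *sqrt(41) / 164+389723956521 / 130450339240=5.37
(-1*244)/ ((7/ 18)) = -627.43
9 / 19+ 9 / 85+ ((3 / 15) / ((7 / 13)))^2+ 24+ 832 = 338981707 / 395675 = 856.72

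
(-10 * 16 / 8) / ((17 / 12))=-240 / 17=-14.12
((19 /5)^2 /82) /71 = 361 /145550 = 0.00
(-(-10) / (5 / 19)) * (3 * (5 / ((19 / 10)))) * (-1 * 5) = -1500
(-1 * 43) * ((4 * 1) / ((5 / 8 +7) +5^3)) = -1376 / 1061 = -1.30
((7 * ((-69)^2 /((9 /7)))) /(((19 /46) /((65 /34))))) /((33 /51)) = 38751895 /209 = 185415.77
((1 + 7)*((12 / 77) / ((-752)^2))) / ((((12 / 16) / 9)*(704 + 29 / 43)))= 387 / 10307975986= 0.00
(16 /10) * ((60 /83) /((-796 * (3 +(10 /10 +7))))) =-24 /181687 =-0.00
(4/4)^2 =1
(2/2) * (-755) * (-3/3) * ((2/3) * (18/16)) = 2265/4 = 566.25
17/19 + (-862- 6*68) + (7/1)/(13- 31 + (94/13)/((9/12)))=-7866025/6194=-1269.94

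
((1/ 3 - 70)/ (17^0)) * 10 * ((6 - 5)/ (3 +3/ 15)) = -5225/ 24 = -217.71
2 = 2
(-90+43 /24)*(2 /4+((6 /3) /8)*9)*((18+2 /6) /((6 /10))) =-7411.95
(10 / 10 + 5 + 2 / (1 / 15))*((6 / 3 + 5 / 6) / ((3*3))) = 34 / 3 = 11.33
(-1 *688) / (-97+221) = -172 / 31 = -5.55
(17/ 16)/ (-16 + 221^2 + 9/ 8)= 0.00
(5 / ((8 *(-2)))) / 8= -5 / 128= -0.04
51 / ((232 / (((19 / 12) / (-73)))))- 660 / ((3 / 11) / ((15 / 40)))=-907.50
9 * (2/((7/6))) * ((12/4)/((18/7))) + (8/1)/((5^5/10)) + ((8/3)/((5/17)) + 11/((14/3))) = 29.45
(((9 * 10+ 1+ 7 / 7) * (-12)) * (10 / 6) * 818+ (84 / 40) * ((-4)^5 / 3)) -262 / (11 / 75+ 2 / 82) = -1982189517 / 1315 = -1507368.45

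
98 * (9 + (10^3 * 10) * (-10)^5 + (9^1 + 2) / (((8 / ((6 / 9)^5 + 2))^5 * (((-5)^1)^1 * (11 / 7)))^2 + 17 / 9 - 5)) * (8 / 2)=-2008429399534132373626304888845243353795802306 / 5123544432678565759827226975175057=-391999996472.00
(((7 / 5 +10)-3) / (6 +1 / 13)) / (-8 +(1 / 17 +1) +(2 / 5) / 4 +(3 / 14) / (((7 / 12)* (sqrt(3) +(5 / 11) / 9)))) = -762128874090948 / 3771714875451739-13640473927080* sqrt(3) / 3771714875451739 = -0.21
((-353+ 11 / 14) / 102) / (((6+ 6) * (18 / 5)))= -24655 / 308448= -0.08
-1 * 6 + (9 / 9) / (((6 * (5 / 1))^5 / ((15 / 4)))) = -38879999 / 6480000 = -6.00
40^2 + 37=1637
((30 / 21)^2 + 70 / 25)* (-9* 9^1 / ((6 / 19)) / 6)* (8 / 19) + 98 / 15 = -59242 / 735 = -80.60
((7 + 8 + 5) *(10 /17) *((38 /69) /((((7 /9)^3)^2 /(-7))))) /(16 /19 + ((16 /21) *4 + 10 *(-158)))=19185020100 /147593904647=0.13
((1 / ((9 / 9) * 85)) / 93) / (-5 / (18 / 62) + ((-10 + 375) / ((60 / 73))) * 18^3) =3 / 61418927785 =0.00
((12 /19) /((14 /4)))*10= 240 /133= 1.80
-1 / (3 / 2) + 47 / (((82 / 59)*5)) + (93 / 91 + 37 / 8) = 5257901 / 447720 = 11.74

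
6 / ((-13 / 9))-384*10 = -49974 / 13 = -3844.15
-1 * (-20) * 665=13300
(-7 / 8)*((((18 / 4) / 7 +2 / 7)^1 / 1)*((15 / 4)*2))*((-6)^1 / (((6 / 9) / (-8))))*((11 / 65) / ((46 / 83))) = -24651 / 184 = -133.97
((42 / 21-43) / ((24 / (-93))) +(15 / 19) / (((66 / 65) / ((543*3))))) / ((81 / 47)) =112016933 / 135432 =827.11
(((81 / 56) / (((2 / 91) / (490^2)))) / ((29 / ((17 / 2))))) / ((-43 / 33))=-35458748325 / 9976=-3554405.41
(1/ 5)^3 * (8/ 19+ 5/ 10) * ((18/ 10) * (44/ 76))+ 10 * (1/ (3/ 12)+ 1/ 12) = 5528852/ 135375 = 40.84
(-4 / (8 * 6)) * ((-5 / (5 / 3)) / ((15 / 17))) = 17 / 60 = 0.28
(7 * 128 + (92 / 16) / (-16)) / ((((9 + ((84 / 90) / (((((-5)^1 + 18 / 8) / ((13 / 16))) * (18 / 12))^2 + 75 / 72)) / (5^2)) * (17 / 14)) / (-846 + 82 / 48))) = -3349783597159125 / 48419581696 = -69182.42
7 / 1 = 7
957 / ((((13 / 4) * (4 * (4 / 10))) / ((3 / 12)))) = 4785 / 104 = 46.01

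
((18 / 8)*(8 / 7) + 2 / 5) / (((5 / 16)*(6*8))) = 104 / 525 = 0.20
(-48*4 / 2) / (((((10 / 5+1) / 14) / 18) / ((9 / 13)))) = -72576 / 13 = -5582.77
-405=-405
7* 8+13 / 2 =125 / 2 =62.50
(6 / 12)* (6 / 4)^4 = 81 / 32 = 2.53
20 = 20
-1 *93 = -93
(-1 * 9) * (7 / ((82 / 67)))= -4221 / 82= -51.48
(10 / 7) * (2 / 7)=20 / 49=0.41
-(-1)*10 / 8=1.25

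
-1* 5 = -5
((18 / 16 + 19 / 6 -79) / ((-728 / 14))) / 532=1793 / 663936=0.00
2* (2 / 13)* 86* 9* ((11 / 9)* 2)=7568 / 13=582.15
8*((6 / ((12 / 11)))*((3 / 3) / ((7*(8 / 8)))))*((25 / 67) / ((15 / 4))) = 880 / 1407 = 0.63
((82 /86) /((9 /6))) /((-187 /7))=-574 /24123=-0.02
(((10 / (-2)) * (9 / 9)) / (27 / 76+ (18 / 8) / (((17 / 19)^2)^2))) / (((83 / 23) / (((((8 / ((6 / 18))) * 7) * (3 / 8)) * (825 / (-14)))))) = 150557042625 / 113156473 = 1330.52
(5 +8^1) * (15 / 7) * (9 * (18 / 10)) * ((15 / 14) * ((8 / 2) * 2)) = 3868.16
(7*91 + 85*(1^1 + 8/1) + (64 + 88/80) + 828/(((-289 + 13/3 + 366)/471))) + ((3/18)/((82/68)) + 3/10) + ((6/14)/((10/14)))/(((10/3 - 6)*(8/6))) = 7517770571/1200480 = 6262.30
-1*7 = -7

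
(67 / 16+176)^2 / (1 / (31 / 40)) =257662359 / 10240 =25162.34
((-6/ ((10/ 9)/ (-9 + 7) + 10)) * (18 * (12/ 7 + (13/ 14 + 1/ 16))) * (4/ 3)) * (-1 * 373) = 9154539/ 595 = 15385.78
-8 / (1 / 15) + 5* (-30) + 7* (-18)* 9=-1404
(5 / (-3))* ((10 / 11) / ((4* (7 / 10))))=-125 / 231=-0.54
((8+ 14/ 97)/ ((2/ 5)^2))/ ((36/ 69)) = 227125/ 2328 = 97.56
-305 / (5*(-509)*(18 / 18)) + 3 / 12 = 753 / 2036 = 0.37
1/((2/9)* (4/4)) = 4.50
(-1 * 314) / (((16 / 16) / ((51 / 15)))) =-5338 / 5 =-1067.60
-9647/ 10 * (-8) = 7717.60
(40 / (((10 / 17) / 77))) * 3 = 15708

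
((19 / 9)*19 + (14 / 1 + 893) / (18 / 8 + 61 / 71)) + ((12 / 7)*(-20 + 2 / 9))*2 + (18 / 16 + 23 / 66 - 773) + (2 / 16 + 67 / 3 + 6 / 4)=-1183567501 / 2447676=-483.55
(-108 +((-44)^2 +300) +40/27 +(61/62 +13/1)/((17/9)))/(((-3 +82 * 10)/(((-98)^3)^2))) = 1584393321747876640/683829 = 2316943741414.71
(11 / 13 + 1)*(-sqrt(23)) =-24*sqrt(23) / 13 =-8.85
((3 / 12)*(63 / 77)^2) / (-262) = -81 / 126808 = -0.00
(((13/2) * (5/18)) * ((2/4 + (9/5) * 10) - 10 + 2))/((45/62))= 2821/108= 26.12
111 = 111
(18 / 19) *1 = 18 / 19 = 0.95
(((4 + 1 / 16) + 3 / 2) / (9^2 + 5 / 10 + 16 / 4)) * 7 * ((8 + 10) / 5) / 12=623 / 4560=0.14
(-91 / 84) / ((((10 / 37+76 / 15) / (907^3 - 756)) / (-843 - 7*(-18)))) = 1286635877814495 / 11848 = 108595195629.18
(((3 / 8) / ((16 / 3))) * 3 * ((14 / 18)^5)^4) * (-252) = -558545864083284007 / 1601009443167990624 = -0.35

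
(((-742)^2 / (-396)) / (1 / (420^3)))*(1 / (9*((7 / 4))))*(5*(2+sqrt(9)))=-5395527200000 / 33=-163500824242.42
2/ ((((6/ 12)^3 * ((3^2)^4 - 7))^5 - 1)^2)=2097152/ 142811905486525537154510031654991689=0.00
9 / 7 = 1.29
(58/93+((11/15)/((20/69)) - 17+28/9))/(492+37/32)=-2396104/110072475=-0.02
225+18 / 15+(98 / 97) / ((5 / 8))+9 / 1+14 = 121646 / 485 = 250.82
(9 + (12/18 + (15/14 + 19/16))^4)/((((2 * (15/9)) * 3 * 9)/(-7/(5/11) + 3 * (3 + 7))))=15306990295829/1147095613440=13.34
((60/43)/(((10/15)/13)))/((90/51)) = 663/43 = 15.42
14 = 14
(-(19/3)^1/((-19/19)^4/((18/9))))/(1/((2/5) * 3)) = -76/5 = -15.20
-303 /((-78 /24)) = 1212 /13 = 93.23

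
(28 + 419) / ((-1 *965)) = -447 / 965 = -0.46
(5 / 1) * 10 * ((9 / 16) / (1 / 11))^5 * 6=713242537425 / 262144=2720804.36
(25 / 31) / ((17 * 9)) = 25 / 4743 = 0.01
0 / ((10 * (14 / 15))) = 0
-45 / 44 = -1.02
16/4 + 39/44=215/44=4.89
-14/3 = -4.67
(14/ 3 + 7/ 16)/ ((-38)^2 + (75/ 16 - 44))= 49/ 13485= 0.00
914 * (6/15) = 1828/5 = 365.60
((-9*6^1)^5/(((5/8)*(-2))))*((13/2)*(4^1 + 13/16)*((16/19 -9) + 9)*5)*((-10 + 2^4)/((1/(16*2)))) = 176495688585216/19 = 9289246767642.95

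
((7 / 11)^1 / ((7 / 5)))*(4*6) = 120 / 11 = 10.91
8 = 8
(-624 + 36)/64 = -147/16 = -9.19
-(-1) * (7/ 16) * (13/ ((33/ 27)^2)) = 7371/ 1936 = 3.81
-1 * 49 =-49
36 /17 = 2.12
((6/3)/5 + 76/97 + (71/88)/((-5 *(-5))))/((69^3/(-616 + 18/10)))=-796761737/350519103000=-0.00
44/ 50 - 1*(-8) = 222/ 25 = 8.88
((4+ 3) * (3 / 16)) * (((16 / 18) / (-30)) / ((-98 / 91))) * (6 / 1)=13 / 60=0.22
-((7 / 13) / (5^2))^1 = -0.02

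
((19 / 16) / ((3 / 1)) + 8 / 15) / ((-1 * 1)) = -223 / 240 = -0.93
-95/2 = -47.50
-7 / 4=-1.75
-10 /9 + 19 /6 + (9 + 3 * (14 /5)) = 19.46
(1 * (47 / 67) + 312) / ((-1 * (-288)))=20951 / 19296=1.09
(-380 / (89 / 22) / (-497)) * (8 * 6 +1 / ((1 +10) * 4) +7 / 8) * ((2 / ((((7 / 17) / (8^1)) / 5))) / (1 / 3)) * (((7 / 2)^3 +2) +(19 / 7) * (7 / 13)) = 77282062050 / 309631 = 249594.07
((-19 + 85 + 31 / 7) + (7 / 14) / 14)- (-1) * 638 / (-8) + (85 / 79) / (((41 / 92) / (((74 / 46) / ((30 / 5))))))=-587575 / 68019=-8.64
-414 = -414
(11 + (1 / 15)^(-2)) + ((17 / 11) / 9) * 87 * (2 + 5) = 11239 / 33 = 340.58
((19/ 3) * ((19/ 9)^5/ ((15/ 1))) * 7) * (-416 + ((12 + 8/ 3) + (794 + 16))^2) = 2014435184699644/ 23914845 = 84233670.96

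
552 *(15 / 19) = 8280 / 19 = 435.79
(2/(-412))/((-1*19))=1/3914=0.00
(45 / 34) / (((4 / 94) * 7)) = 2115 / 476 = 4.44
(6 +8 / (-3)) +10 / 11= 140 / 33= 4.24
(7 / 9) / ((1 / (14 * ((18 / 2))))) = 98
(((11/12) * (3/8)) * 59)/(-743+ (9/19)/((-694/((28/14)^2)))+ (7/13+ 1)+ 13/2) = -55625141/2015777680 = -0.03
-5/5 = -1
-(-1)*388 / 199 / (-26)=-194 / 2587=-0.07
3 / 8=0.38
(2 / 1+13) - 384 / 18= -19 / 3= -6.33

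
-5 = -5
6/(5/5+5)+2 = 3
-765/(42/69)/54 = -1955/84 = -23.27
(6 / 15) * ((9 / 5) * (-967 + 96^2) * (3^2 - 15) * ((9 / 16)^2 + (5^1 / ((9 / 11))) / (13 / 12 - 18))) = 519018831 / 324800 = 1597.96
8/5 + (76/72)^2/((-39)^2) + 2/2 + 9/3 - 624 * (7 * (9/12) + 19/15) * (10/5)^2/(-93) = 13787397731/76384620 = 180.50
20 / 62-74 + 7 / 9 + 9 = -63.90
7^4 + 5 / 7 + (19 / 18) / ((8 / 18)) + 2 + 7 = 135133 / 56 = 2413.09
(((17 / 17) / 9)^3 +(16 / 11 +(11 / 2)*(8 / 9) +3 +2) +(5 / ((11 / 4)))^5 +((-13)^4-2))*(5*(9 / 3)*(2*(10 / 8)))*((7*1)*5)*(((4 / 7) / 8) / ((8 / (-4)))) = -419583477049375 / 313083144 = -1340166.29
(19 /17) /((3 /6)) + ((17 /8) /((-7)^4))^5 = 2.24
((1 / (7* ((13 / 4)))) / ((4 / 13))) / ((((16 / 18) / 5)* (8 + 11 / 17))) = 255 / 2744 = 0.09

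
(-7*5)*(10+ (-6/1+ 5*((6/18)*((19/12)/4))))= -23485/144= -163.09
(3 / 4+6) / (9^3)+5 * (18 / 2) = 4861 / 108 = 45.01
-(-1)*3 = 3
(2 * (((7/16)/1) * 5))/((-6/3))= -35/16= -2.19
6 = 6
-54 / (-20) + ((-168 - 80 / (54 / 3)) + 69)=-9067 / 90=-100.74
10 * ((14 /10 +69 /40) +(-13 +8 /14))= -2605 /28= -93.04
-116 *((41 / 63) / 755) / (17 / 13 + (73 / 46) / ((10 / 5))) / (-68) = 1422044 / 2032024365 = 0.00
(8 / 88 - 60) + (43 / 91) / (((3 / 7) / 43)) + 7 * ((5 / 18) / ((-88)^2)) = -22648633 / 1812096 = -12.50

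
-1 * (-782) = 782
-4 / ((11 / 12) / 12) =-52.36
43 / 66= 0.65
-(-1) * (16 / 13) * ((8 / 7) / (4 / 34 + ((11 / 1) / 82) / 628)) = 112055296 / 9389289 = 11.93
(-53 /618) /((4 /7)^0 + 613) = -53 /379452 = -0.00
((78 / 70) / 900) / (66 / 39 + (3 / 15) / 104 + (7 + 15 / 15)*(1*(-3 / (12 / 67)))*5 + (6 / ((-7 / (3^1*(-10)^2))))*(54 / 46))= -7774 / 6091691925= -0.00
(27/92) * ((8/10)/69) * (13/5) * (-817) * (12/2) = -573534/13225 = -43.37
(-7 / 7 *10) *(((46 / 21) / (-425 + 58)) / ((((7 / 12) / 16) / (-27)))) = -794880 / 17983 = -44.20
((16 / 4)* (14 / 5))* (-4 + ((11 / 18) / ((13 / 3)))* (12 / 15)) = -42448 / 975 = -43.54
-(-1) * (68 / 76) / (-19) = -17 / 361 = -0.05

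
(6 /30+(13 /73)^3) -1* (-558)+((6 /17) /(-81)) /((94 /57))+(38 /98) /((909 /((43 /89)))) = 1146321426058937024 /2053591599791445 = 558.20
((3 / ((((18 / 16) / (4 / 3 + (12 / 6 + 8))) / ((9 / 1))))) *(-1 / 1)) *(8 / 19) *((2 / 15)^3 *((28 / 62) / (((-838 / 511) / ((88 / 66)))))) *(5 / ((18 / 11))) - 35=-156051903973 / 4497765975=-34.70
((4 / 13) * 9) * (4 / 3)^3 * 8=2048 / 39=52.51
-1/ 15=-0.07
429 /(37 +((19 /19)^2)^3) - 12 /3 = 277 /38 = 7.29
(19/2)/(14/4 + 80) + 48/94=4901/7849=0.62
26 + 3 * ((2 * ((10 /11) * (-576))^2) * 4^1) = 796265546 /121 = 6580706.99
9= 9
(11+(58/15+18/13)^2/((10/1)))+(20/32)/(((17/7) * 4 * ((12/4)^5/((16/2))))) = 4803096643/349069500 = 13.76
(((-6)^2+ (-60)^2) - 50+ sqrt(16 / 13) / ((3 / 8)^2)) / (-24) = -149.75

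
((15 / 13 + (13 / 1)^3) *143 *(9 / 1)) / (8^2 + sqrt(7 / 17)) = 3077978112 / 69625 - 2829024 *sqrt(119) / 69625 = 43764.70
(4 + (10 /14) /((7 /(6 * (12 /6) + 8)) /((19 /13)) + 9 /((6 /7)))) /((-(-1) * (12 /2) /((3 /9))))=58084 /257103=0.23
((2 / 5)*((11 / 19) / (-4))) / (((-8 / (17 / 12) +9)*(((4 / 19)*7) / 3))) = -187 / 5320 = -0.04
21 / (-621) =-7 / 207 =-0.03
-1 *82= -82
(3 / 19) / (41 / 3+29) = 9 / 2432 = 0.00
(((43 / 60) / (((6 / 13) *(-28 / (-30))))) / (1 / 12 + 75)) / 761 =559 / 19198508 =0.00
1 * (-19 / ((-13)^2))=-19 / 169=-0.11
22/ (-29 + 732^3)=2/ 35656649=0.00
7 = 7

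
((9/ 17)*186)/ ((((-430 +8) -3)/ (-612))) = 141.80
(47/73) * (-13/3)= -2.79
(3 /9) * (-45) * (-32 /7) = 480 /7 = 68.57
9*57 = 513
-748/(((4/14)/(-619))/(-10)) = -16205420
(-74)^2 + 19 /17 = 93111 /17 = 5477.12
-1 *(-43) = 43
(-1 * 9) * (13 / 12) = -39 / 4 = -9.75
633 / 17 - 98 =-1033 / 17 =-60.76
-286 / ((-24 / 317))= 45331 / 12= 3777.58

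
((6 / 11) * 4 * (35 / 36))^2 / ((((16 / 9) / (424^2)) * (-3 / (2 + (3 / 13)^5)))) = -40897490555600 / 134779359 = -303440.31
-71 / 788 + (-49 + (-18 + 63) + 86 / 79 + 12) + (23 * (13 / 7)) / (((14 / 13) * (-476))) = 6472267469 / 725982824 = 8.92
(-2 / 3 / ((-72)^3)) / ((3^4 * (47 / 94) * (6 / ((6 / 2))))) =1 / 45349632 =0.00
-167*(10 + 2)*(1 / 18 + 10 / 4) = -15364 / 3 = -5121.33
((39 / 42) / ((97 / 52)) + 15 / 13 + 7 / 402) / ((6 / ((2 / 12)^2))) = 5922547 / 766466064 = 0.01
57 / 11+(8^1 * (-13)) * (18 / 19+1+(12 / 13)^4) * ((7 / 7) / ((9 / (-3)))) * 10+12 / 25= 32111283553 / 34437975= 932.44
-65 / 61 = -1.07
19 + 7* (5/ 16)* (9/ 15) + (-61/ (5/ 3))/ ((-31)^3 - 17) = 504593/ 24840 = 20.31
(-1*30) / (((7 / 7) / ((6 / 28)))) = -45 / 7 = -6.43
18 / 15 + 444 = 2226 / 5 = 445.20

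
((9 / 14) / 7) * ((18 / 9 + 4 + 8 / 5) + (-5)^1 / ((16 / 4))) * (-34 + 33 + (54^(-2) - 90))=-6740017 / 127008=-53.07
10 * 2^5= 320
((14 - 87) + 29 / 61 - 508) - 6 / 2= -35595 / 61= -583.52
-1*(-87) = 87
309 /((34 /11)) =3399 /34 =99.97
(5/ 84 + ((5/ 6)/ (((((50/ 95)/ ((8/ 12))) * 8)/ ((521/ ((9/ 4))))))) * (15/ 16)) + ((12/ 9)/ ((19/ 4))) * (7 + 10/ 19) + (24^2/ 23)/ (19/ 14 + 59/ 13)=3778546867471/ 107764703424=35.06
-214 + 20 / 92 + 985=17738 / 23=771.22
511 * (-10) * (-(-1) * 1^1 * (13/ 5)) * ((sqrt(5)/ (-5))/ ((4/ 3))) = 19929 * sqrt(5)/ 10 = 4456.26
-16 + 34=18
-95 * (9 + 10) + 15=-1790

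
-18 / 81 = -2 / 9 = -0.22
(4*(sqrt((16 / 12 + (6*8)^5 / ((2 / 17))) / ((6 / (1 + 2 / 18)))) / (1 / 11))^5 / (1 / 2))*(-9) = -2719669634153591343345017600*sqrt(8121876485) / 6561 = -37357198908656633002080150000.00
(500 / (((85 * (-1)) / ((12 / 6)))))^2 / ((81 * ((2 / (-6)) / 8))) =-41.01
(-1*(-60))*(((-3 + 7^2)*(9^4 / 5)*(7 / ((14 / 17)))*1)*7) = 215489484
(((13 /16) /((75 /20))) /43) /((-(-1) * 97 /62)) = 0.00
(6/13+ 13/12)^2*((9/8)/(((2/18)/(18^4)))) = 3429624969/1352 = 2536704.86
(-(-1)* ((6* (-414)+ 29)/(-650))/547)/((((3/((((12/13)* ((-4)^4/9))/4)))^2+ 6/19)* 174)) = 152846336/2020864743495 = 0.00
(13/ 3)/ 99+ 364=108121/ 297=364.04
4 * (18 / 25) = 72 / 25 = 2.88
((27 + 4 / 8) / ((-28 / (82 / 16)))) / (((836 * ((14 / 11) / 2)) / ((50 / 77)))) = -5125 / 834176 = -0.01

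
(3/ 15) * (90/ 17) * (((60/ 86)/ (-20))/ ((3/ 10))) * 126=-11340/ 731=-15.51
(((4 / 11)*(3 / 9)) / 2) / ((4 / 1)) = 1 / 66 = 0.02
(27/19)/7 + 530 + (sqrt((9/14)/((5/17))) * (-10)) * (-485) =70517/133 + 1455 * sqrt(1190)/7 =7700.52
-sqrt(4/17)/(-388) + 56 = sqrt(17)/3298 + 56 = 56.00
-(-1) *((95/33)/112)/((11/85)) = 8075/40656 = 0.20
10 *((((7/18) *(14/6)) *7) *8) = 13720/27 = 508.15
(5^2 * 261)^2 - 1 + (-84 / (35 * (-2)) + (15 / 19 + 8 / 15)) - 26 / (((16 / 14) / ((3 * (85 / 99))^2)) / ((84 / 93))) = 136544067478552 / 3207105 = 42575490.19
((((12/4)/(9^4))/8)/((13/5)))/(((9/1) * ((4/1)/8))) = 5/1023516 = 0.00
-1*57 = -57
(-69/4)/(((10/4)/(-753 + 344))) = 28221/10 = 2822.10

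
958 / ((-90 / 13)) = -6227 / 45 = -138.38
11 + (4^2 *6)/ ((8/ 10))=131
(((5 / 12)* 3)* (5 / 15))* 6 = 2.50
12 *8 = 96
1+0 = 1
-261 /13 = -20.08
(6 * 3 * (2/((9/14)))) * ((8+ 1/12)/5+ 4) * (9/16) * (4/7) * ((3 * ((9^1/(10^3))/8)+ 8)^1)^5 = 1087844755256103358779064977/327680000000000000000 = 3319838.73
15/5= 3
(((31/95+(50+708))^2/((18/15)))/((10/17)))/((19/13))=1146969155501/2057700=557403.49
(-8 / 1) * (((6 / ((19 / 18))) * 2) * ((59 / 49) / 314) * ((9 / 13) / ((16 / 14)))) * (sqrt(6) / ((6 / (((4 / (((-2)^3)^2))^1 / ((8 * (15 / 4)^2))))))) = -531 * sqrt(6) / 27145300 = -0.00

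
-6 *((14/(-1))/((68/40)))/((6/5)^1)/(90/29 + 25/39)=11.00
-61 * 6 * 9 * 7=-23058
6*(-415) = -2490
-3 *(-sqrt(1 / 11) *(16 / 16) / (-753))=-sqrt(11) / 2761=-0.00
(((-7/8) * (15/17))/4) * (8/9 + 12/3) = -385/408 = -0.94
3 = 3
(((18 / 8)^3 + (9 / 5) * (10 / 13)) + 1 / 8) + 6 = 15725 / 832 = 18.90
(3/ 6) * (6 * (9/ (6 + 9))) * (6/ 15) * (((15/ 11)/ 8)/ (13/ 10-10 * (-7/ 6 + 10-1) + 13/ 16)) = -324/ 201223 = -0.00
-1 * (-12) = 12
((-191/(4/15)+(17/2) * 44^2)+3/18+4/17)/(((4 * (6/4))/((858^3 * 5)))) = 140844035387055/17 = 8284943258062.06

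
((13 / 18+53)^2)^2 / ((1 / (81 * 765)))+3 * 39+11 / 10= 371616361201457 / 720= 516133835002.02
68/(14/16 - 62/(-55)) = 29920/881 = 33.96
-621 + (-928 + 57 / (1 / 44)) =959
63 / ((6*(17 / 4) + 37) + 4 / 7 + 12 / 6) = 882 / 911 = 0.97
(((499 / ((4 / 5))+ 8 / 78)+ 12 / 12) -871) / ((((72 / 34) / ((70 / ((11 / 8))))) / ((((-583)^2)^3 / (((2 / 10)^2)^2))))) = -50972453803164416235934375 / 351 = -145220666105881527737704.80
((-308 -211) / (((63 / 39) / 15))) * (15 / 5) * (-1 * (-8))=-809640 / 7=-115662.86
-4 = -4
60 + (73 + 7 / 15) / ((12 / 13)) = 12563 / 90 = 139.59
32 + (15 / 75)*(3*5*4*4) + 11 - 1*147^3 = -3176432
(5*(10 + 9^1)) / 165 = 0.58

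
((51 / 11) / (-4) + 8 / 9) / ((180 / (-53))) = 5671 / 71280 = 0.08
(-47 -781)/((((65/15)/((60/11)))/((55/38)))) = -372600/247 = -1508.50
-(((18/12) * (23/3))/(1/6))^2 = -4761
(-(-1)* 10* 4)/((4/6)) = 60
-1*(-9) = 9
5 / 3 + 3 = 14 / 3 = 4.67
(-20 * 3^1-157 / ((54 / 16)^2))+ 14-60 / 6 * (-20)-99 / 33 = 100031 / 729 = 137.22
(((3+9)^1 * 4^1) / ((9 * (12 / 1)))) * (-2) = -8 / 9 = -0.89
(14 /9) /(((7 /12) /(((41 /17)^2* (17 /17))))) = 13448 /867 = 15.51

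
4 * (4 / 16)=1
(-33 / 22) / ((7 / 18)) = -27 / 7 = -3.86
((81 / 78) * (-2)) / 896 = -27 / 11648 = -0.00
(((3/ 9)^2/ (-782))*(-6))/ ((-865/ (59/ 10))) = -0.00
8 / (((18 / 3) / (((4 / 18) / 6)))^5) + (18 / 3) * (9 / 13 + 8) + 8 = 10906661606341 / 181312788852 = 60.15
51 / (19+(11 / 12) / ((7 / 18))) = 2.39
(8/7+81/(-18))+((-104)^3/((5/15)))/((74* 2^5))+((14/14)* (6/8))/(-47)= -69554291/48692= -1428.45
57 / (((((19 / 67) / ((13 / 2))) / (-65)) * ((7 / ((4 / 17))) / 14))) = -39963.53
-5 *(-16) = 80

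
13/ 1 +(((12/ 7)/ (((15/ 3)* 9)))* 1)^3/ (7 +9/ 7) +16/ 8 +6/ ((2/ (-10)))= -71938093/ 4795875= -15.00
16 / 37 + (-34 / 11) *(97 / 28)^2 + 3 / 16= -11638709 / 319088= -36.47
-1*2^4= -16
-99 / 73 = -1.36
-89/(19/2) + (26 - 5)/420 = -3541/380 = -9.32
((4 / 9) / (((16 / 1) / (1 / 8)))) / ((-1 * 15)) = -1 / 4320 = -0.00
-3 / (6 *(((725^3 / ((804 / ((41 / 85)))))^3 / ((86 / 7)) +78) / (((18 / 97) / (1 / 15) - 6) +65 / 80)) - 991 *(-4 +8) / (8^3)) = 819291804682845312 / 662984490525589391142431821576237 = 0.00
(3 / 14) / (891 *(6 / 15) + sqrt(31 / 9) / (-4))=0.00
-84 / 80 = -21 / 20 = -1.05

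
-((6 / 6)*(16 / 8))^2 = -4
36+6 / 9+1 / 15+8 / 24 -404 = -5504 / 15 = -366.93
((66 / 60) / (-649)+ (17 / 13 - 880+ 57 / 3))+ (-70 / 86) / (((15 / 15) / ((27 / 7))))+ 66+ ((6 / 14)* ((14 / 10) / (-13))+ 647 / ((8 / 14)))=221216963 / 659620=335.37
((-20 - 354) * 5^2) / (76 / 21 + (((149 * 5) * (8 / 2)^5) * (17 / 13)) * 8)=-1276275 / 1089393134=-0.00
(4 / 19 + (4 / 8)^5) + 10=6227 / 608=10.24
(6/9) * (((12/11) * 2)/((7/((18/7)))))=288/539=0.53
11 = 11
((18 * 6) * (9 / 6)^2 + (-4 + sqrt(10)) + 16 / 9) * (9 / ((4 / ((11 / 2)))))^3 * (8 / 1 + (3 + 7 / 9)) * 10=28569915 * sqrt(10) / 128 + 6879000645 / 128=54448020.69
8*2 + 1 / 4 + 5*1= 85 / 4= 21.25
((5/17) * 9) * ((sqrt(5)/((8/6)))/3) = 1.48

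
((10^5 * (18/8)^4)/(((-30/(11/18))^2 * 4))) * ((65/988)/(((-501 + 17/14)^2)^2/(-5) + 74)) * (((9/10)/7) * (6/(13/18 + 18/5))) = -0.00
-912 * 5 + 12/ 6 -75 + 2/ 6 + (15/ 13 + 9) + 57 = -178055/ 39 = -4565.51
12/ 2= 6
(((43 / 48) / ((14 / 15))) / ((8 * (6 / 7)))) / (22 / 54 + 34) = 1935 / 475648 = 0.00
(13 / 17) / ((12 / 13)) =169 / 204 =0.83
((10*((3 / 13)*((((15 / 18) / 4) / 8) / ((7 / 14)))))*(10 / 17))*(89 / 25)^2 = 7921 / 8840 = 0.90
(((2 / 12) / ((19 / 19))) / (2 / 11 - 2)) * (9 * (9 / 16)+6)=-649 / 640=-1.01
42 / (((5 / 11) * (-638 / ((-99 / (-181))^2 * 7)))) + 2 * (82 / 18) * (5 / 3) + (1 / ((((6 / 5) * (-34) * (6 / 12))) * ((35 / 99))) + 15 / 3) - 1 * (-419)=13392951862763 / 30525716970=438.74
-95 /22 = -4.32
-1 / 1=-1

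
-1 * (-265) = 265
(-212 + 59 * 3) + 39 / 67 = -2306 / 67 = -34.42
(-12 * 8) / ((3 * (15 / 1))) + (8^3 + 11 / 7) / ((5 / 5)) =53701 / 105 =511.44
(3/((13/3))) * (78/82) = 27/41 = 0.66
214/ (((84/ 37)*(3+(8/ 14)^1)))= 3959/ 150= 26.39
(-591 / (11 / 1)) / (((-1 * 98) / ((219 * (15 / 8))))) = 1941435 / 8624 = 225.12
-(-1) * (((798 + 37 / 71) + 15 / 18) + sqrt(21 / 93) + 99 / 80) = 801.07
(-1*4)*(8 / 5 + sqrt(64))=-192 / 5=-38.40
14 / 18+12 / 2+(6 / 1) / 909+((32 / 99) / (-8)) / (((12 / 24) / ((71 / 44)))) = 243955 / 36663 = 6.65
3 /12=1 /4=0.25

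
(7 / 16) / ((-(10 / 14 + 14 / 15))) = -735 / 2768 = -0.27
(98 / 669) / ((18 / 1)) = 49 / 6021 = 0.01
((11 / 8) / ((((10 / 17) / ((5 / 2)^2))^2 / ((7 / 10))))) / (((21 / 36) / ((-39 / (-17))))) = 109395 / 256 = 427.32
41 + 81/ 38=1639/ 38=43.13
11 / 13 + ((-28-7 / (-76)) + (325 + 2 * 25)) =347.94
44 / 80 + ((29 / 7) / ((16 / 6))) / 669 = 34487 / 62440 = 0.55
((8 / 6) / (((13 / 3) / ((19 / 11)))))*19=1444 / 143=10.10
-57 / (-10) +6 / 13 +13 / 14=3226 / 455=7.09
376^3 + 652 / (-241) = 12810926964 / 241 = 53157373.29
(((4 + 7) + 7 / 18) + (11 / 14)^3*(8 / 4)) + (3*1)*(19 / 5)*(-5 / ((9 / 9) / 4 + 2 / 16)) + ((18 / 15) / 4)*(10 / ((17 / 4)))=-29164703 / 209916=-138.94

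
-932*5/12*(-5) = 5825/3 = 1941.67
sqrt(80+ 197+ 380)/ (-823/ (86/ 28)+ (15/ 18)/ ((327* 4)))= -1012392* sqrt(73)/ 90424441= -0.10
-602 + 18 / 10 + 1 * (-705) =-6526 / 5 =-1305.20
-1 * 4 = -4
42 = 42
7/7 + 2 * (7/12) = 2.17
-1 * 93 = -93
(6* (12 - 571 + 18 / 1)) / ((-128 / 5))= 8115 / 64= 126.80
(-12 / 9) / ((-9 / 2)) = 0.30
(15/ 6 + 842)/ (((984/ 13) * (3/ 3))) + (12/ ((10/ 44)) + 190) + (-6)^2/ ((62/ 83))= 30722669/ 101680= 302.15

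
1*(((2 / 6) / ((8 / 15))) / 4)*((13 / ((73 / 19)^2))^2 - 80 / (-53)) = 17195722385 / 48163416736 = 0.36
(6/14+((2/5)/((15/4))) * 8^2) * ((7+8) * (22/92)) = 41899/1610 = 26.02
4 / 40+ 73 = 731 / 10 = 73.10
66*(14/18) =51.33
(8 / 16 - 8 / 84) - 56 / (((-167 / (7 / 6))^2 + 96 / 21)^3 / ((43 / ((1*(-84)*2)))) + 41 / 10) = 4131969830425668441083 / 10208396051597891857038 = 0.40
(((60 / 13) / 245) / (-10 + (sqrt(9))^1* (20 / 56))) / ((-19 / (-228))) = -288 / 11375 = -0.03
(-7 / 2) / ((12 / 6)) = -7 / 4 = -1.75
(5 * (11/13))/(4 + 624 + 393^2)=55/2016001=0.00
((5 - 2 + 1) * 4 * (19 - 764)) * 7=-83440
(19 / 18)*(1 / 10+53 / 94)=494 / 705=0.70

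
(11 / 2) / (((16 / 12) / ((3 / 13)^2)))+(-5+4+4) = 4353 / 1352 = 3.22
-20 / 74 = -10 / 37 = -0.27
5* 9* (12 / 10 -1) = 9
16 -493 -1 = -478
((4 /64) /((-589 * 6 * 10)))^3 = -1 /180783830237184000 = -0.00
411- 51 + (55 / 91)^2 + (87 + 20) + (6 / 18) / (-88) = 1021738247 / 2186184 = 467.36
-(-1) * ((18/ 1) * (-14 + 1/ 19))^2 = 22752900/ 361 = 63027.42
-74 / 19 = -3.89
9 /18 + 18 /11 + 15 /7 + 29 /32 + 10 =15.19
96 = 96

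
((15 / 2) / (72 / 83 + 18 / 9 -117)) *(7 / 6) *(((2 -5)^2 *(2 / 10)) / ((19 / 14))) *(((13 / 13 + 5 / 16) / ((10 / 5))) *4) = -768663 / 2879792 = -0.27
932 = 932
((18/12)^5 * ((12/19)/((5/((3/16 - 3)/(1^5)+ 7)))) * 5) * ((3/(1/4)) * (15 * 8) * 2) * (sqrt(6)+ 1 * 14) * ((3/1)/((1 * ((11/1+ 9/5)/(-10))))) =-2229949.17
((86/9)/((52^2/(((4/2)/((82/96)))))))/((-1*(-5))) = 172/103935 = 0.00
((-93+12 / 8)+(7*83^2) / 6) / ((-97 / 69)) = -5652.07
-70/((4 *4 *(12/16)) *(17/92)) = -1610/51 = -31.57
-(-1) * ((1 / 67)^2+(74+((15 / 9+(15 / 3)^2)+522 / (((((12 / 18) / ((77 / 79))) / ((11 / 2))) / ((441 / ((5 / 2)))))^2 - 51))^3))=143578517864170752618172274124527573281762780172215 / 31833428285133501399180799029469293579324774693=4510.31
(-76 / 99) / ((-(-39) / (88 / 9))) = -0.19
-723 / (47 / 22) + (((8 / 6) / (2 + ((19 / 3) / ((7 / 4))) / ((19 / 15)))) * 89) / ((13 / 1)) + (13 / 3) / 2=-20839201 / 62322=-334.38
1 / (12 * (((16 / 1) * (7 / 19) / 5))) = 95 / 1344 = 0.07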